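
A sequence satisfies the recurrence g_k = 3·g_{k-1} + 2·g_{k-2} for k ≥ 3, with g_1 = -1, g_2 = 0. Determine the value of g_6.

-78

g_3 = -2  g_4 = -6  g_5 = -22  g_6 = -78.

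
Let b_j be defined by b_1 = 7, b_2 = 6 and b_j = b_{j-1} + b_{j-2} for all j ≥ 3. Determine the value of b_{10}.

351

Iterate the recurrence:
b_3 = 13; b_4 = 19; b_5 = 32; b_6 = 51; b_7 = 83; b_8 = 134; b_9 = 217; b_{10} = 351.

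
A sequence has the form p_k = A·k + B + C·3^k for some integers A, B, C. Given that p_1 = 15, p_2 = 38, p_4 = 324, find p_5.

The three given values yield: A + B + 3C = 15; 2A + B + 9C = 38; 4A + B + 81C = 324.
Subtracting the first from the second: A + 6C = 23.
Subtracting the second from the third: 2A + 72C = 286.
Solving: C = 4, A = -1, then B = 4.
Therefore p_5 = -5 + 4 + 4·243 = 971.

971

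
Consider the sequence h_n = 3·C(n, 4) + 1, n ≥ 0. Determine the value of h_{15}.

C(15, 4) = 1365, so h_{15} = 4096.

4096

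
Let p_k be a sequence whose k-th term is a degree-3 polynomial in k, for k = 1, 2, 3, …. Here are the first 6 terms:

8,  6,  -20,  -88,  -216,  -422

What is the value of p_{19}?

1st diffs: -2, -26, -68, -128, -206.
2nd diffs: -24, -42, -60, -78.
3rd diffs: -18, -18, -18 (constant).
Newton forward-difference form: p_k = 8 + (-2)·C(k-1,1) + (-24)·C(k-1,2) + (-18)·C(k-1,3).
At k = 19: k-1 = 18, so p_{19} = 8 - 36 - 3672 - 14688 = -18388.

-18388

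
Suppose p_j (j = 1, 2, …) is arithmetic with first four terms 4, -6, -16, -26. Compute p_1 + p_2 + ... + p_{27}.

Common difference d = -10.
p_j = 4 + (j - 1)·(-10).
p_{27} = -256; S = 27·(4 + (-256))/2 = -3402.

-3402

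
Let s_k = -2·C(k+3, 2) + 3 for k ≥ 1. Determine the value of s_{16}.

C(19, 2) = 171, so s_{16} = -339.

-339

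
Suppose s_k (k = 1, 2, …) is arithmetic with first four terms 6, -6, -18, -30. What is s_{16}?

-174

Common difference d = -12.
s_k = 6 + (k - 1)·(-12).
s_{16} = 6 + 15·(-12) = -174.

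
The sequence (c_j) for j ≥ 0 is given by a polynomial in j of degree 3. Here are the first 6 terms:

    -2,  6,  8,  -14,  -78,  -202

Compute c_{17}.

-12922

1st diffs: 8, 2, -22, -64, -124.
2nd diffs: -6, -24, -42, -60.
3rd diffs: -18, -18, -18 (constant).
Newton forward-difference form: c_j = -2 + 8·C(j,1) + (-6)·C(j,2) + (-18)·C(j,3).
At j = 17: j = 17, so c_{17} = -2 + 136 - 816 - 12240 = -12922.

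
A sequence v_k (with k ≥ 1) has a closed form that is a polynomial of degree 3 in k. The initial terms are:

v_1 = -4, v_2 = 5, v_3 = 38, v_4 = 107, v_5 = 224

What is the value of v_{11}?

1st diffs: 9, 33, 69, 117.
2nd diffs: 24, 36, 48.
3rd diffs: 12, 12 (constant).
Newton forward-difference form: v_k = -4 + 9·C(k-1,1) + 24·C(k-1,2) + 12·C(k-1,3).
At k = 11: k-1 = 10, so v_{11} = -4 + 90 + 1080 + 1440 = 2606.

2606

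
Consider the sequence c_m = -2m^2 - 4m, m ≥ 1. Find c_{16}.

-576

c_{16} = -2·16^2 - 4·16 = -576.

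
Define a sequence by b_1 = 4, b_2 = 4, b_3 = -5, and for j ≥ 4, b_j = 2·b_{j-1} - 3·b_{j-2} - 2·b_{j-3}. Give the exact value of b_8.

Iterate the recurrence:
b_4 = -30, b_5 = -53, b_6 = -6, b_7 = 207, b_8 = 538.

538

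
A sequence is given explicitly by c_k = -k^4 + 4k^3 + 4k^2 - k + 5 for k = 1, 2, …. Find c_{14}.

c_{14} = -1·14^4 + 4·14^3 + 4·14^2 - 1·14 + 5 = -26665.

-26665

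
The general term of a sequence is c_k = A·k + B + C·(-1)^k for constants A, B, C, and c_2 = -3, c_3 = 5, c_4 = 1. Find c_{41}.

81

At k = 2, 3, 4: 2A + B + C = -3; 3A + B - C = 5; 4A + B + C = 1.
Subtracting the first from the second: A - 2C = 8.
Subtracting the second from the third: A + 2C = -4.
Solving: C = -3, A = 2, then B = -4.
So c_k = 2·k + (-4) + (-3)·(-1)^k; at k=41 this is 81.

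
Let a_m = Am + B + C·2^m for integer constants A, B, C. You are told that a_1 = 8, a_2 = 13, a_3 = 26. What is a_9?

Plug in m = 1, 2, 3: A + B + 2C = 8; 2A + B + 4C = 13; 3A + B + 8C = 26.
Subtracting the first from the second: A + 2C = 5.
Subtracting the second from the third: A + 4C = 13.
Solving: C = 4, A = -3, then B = 3.
Therefore a_9 = -27 + 3 + 4·512 = 2024.

2024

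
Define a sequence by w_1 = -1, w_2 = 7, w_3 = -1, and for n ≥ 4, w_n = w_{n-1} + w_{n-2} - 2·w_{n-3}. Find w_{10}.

8

Applying the relation repeatedly:
w_4 = 8  w_5 = -7  w_6 = 3  w_7 = -20  w_8 = -3  w_9 = -29  w_{10} = 8.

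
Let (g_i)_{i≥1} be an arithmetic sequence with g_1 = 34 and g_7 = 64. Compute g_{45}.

254

Common difference d = (64 - 34) / (7 - 1) = 5.
g_i = 34 + (i - 1)·5.
g_{45} = 34 + 44·5 = 254.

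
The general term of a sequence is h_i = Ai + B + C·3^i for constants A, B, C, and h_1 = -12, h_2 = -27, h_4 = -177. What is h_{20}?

Plug in i = 1, 2, 4: A + B + 3C = -12; 2A + B + 9C = -27; 4A + B + 81C = -177.
Subtracting the first from the second: A + 6C = -15.
Subtracting the second from the third: 2A + 72C = -150.
Solving: C = -2, A = -3, then B = -3.
So h_i = -3·i + (-3) + (-2)·3^i; at i=20 this is -6973568865.

-6973568865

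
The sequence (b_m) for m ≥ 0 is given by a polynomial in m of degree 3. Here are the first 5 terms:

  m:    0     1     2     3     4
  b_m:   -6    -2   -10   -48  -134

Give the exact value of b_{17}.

-13810

1st diffs: 4, -8, -38, -86.
2nd diffs: -12, -30, -48.
3rd diffs: -18, -18 (constant).
So b_m = -3m^3 + 3m^2 + 4m - 6.
Evaluating at m = 17 gives b_{17} = -13810.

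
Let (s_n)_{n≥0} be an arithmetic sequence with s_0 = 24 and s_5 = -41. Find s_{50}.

Common difference d = (-41 - 24) / (5 - 0) = -13.
s_n = 24 + (n - 0)·(-13).
s_{50} = 24 + 50·(-13) = -626.

-626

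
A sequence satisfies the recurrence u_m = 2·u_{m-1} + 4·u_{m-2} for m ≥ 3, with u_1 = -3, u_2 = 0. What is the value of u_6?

Compute successive terms:
u_3 = -12;  u_4 = -24;  u_5 = -96;  u_6 = -288.

-288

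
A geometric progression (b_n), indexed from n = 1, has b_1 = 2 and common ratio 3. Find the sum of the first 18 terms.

387420488

b_n = 2·3^(n-1).
S = 2·(3^18 - 1)/(3 - 1) = 2·(387420489 - 1)/(2) = 387420488.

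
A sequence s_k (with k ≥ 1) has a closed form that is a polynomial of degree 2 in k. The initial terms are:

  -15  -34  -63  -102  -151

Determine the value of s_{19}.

1st diffs: -19, -29, -39, -49.
2nd diffs: -10, -10, -10 (constant).
So s_k = -5k^2 - 4k - 6.
Evaluating at k = 19 gives s_{19} = -1887.

-1887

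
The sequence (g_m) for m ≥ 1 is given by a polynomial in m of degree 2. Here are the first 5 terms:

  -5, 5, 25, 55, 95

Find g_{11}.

545

1st diffs: 10, 20, 30, 40.
2nd diffs: 10, 10, 10 (constant).
So g_m = 5m^2 - 5m - 5.
Evaluating at m = 11 gives g_{11} = 545.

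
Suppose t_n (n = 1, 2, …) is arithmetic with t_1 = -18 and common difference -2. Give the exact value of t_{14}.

-44

t_n = -18 + (n - 1)·(-2).
t_{14} = -18 + 13·(-2) = -44.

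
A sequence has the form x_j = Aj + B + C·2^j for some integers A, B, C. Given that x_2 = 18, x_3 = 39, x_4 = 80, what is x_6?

322

At j = 2, 3, 4: 2A + B + 4C = 18; 3A + B + 8C = 39; 4A + B + 16C = 80.
Subtracting the first from the second: A + 4C = 21.
Subtracting the second from the third: A + 8C = 41.
Solving: C = 5, A = 1, then B = -4.
Hence x_6 = 1·6 + (-4) + 5·64 = 322.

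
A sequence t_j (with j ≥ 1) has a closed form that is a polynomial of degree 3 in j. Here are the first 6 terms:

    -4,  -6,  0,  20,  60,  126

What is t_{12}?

1404

1st diffs: -2, 6, 20, 40, 66.
2nd diffs: 8, 14, 20, 26.
3rd diffs: 6, 6, 6 (constant).
Newton forward-difference form: t_j = -4 + (-2)·C(j-1,1) + 8·C(j-1,2) + 6·C(j-1,3).
At j = 12: j-1 = 11, so t_{12} = -4 - 22 + 440 + 990 = 1404.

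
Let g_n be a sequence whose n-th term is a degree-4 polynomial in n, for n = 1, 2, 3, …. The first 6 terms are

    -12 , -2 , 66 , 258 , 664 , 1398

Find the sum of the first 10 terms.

27198

1st diffs: 10, 68, 192, 406, 734.
2nd diffs: 58, 124, 214, 328.
3rd diffs: 66, 90, 114.
4th diffs: 24, 24 (constant).
So g_n = n^4 + n^3 - 2n^2 - 6n - 6.
Continuing: 2598, 4426, 7068, 10734.
Summing n = 1..10 (10 terms) gives 27198.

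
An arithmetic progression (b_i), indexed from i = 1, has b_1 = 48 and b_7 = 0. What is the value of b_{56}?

-392

Common difference d = (0 - 48) / (7 - 1) = -8.
b_i = 48 + (i - 1)·(-8).
b_{56} = 48 + 55·(-8) = -392.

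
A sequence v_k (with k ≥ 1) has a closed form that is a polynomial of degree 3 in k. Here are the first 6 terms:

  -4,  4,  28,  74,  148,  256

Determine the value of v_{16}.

4526

1st diffs: 8, 24, 46, 74, 108.
2nd diffs: 16, 22, 28, 34.
3rd diffs: 6, 6, 6 (constant).
So v_k = k^3 + 2k^2 - 5k - 2.
Evaluating at k = 16 gives v_{16} = 4526.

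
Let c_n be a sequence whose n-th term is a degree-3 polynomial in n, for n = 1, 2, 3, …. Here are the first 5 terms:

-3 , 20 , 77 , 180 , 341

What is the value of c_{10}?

2436

1st diffs: 23, 57, 103, 161.
2nd diffs: 34, 46, 58.
3rd diffs: 12, 12 (constant).
Newton forward-difference form: c_n = -3 + 23·C(n-1,1) + 34·C(n-1,2) + 12·C(n-1,3).
At n = 10: n-1 = 9, so c_{10} = -3 + 207 + 1224 + 1008 = 2436.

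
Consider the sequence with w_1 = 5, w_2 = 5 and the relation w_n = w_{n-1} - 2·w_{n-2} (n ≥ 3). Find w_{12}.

w_3 = -5  w_4 = -15  w_5 = -5  w_6 = 25  w_7 = 35  w_8 = -15  w_9 = -85  w_{10} = -55  w_{11} = 115  w_{12} = 225.

225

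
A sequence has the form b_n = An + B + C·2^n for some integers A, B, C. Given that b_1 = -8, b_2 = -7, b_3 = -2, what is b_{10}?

At n = 1, 2, 3: A + B + 2C = -8; 2A + B + 4C = -7; 3A + B + 8C = -2.
Subtracting the first from the second: A + 2C = 1.
Subtracting the second from the third: A + 4C = 5.
Solving: C = 2, A = -3, then B = -9.
So b_n = -3·n + (-9) + 2·2^n; at n=10 this is 2009.

2009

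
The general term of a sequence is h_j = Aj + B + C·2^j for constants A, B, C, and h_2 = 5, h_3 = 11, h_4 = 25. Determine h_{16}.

131041

Write the equations: 2A + B + 4C = 5; 3A + B + 8C = 11; 4A + B + 16C = 25.
Subtracting the first from the second: A + 4C = 6.
Subtracting the second from the third: A + 8C = 14.
Solving: C = 2, A = -2, then B = 1.
Hence h_{16} = -2·16 + 1 + 2·65536 = 131041.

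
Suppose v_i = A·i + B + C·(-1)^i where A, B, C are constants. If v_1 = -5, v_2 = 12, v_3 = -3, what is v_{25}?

19

Write the equations: A + B - C = -5; 2A + B + C = 12; 3A + B - C = -3.
Subtracting the first from the second: A + 2C = 17.
Subtracting the second from the third: A - 2C = -15.
Solving: C = 8, A = 1, then B = 2.
Therefore v_{25} = 25 + 2 + 8·(-1) = 19.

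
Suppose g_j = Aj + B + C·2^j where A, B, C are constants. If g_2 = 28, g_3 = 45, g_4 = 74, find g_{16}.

196694

Plug in j = 2, 3, 4: 2A + B + 4C = 28; 3A + B + 8C = 45; 4A + B + 16C = 74.
Subtracting the first from the second: A + 4C = 17.
Subtracting the second from the third: A + 8C = 29.
Solving: C = 3, A = 5, then B = 6.
Hence g_{16} = 5·16 + 6 + 3·65536 = 196694.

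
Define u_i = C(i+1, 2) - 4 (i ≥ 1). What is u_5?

11

C(6, 2) = 15, so u_5 = 11.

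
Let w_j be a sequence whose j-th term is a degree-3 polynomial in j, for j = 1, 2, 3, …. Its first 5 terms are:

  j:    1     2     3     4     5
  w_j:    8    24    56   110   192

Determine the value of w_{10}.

1st diffs: 16, 32, 54, 82.
2nd diffs: 16, 22, 28.
3rd diffs: 6, 6 (constant).
Newton forward-difference form: w_j = 8 + 16·C(j-1,1) + 16·C(j-1,2) + 6·C(j-1,3).
At j = 10: j-1 = 9, so w_{10} = 8 + 144 + 576 + 504 = 1232.

1232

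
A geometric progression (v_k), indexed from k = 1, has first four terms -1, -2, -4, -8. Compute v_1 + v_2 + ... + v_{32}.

-4294967295

Common ratio r = 2.
v_k = (-1)·2^(k-1).
S = (-1)·(2^32 - 1)/(2 - 1) = (-1)·(4294967296 - 1)/(1) = -4294967295.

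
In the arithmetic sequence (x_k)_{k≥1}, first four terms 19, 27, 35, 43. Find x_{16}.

139

Common difference d = 8.
x_k = 19 + (k - 1)·8.
x_{16} = 19 + 15·8 = 139.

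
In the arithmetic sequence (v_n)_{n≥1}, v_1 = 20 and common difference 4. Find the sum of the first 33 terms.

2772

v_n = 20 + (n - 1)·4.
v_{33} = 148; S = 33·(20 + 148)/2 = 2772.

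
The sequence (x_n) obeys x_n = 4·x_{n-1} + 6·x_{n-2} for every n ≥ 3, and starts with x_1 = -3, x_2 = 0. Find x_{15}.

Compute successive terms:
x_3 = -18, x_4 = -72, x_5 = -396, …, x_{12} = -38252160, x_{13} = -197468352, x_{14} = -1019386368, x_{15} = -5262355584.

-5262355584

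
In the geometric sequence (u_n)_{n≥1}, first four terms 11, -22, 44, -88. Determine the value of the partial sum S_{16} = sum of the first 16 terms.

Common ratio r = -2.
u_n = 11·(-2)^(n-1).
S = 11·((-2)^16 - 1)/(-2 - 1) = 11·(65536 - 1)/(-3) = -240295.

-240295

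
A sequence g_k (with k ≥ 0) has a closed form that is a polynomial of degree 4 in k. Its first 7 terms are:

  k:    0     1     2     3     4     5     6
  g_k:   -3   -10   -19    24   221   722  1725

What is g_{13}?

49514

1st diffs: -7, -9, 43, 197, 501, 1003.
2nd diffs: -2, 52, 154, 304, 502.
3rd diffs: 54, 102, 150, 198.
4th diffs: 48, 48, 48 (constant).
Newton forward-difference form: g_k = -3 + (-7)·C(k,1) + (-2)·C(k,2) + 54·C(k,3) + 48·C(k,4).
At k = 13: k = 13, so g_{13} = -3 - 91 - 156 + 15444 + 34320 = 49514.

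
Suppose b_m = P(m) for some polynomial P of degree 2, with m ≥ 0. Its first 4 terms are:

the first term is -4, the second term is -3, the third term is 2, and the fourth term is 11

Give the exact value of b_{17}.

1st diffs: 1, 5, 9.
2nd diffs: 4, 4 (constant).
So b_m = 2m^2 - m - 4.
Evaluating at m = 17 gives b_{17} = 557.

557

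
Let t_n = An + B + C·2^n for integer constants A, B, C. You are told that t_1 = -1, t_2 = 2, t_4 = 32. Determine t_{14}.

49106

The three given values yield: A + B + 2C = -1; 2A + B + 4C = 2; 4A + B + 16C = 32.
Subtracting the first from the second: A + 2C = 3.
Subtracting the second from the third: 2A + 12C = 30.
Solving: C = 3, A = -3, then B = -4.
Hence t_{14} = -3·14 + (-4) + 3·16384 = 49106.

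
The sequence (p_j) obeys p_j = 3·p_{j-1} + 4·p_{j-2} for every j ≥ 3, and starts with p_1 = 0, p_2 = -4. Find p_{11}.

-838860

Applying the relation repeatedly:
p_3 = -12; p_4 = -52; p_5 = -204; p_6 = -820; p_7 = -3276; p_8 = -13108; p_9 = -52428; p_{10} = -209716; p_{11} = -838860.
(Characteristic roots are 4 and -1.)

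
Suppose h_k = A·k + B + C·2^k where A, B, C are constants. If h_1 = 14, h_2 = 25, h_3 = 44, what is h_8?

1051

At k = 1, 2, 3: A + B + 2C = 14; 2A + B + 4C = 25; 3A + B + 8C = 44.
Subtracting the first from the second: A + 2C = 11.
Subtracting the second from the third: A + 4C = 19.
Solving: C = 4, A = 3, then B = 3.
Hence h_8 = 3·8 + 3 + 4·256 = 1051.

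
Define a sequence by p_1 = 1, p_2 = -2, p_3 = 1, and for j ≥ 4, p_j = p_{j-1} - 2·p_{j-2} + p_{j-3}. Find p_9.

Applying the relation repeatedly:
p_4 = 6  p_5 = 2  p_6 = -9  p_7 = -7  p_8 = 13  p_9 = 18.

18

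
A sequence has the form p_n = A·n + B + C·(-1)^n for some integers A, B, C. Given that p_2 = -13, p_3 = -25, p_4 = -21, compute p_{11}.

-57

At n = 2, 3, 4: 2A + B + C = -13; 3A + B - C = -25; 4A + B + C = -21.
Subtracting the first from the second: A - 2C = -12.
Subtracting the second from the third: A + 2C = 4.
Solving: C = 4, A = -4, then B = -9.
So p_n = -4·n + (-9) + 4·(-1)^n; at n=11 this is -57.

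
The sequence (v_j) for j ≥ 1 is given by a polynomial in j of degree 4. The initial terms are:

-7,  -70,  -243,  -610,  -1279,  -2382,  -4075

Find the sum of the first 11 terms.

-60500

1st diffs: -63, -173, -367, -669, -1103, -1693.
2nd diffs: -110, -194, -302, -434, -590.
3rd diffs: -84, -108, -132, -156.
4th diffs: -24, -24, -24 (constant).
So v_j = -j^4 - 4j^3 - 6j^2 - 2j + 6.
Continuing: -6538, -9975, -14614, -20707.
Summing j = 1..11 (11 terms) gives -60500.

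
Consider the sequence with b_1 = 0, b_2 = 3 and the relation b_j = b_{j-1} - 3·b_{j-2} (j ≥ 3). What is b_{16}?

2154

b_3 = 3, b_4 = -6, b_5 = -15, …, b_{13} = 480, b_{14} = -1797, b_{15} = -3237, b_{16} = 2154.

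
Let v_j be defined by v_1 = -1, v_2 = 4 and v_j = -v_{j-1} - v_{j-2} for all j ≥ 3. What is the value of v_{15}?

-3

Step forward from the initial values:
v_3 = -3;  v_4 = -1;  v_5 = 4;  …;  v_{12} = -3;  v_{13} = -1;  v_{14} = 4;  v_{15} = -3.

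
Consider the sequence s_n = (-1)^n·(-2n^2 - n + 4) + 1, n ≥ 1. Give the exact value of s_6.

(-1)^6 = 1; -2n^2 - n + 4 at n=6 is -74; so s_6 = -73.

-73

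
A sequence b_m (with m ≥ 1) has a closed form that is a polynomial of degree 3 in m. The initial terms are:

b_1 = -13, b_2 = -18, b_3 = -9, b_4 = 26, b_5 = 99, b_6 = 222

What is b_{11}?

1st diffs: -5, 9, 35, 73, 123.
2nd diffs: 14, 26, 38, 50.
3rd diffs: 12, 12, 12 (constant).
Newton forward-difference form: b_m = -13 + (-5)·C(m-1,1) + 14·C(m-1,2) + 12·C(m-1,3).
At m = 11: m-1 = 10, so b_{11} = -13 - 50 + 630 + 1440 = 2007.

2007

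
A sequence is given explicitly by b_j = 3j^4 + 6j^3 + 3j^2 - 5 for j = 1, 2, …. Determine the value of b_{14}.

b_{14} = 3·14^4 + 6·14^3 + 3·14^2 - 5 = 132295.

132295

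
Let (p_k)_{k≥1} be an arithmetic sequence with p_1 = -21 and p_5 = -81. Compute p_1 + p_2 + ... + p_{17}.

Common difference d = (-81 - (-21)) / (5 - 1) = -15.
p_k = -21 + (k - 1)·(-15).
p_{17} = -261; S = 17·(-21 + (-261))/2 = -2397.

-2397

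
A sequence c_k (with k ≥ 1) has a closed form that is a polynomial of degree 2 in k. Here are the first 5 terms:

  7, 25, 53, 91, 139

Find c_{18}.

1673

1st diffs: 18, 28, 38, 48.
2nd diffs: 10, 10, 10 (constant).
Newton forward-difference form: c_k = 7 + 18·C(k-1,1) + 10·C(k-1,2).
At k = 18: k-1 = 17, so c_{18} = 7 + 306 + 1360 = 1673.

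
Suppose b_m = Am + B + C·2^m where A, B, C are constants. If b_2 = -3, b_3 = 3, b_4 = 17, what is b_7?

235

Write the equations: 2A + B + 4C = -3; 3A + B + 8C = 3; 4A + B + 16C = 17.
Subtracting the first from the second: A + 4C = 6.
Subtracting the second from the third: A + 8C = 14.
Solving: C = 2, A = -2, then B = -7.
Therefore b_7 = -14 + (-7) + 2·128 = 235.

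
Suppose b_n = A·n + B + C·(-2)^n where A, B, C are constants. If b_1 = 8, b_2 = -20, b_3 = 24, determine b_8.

Plug in n = 1, 2, 3: A + B - 2C = 8; 2A + B + 4C = -20; 3A + B - 8C = 24.
Subtracting the first from the second: A + 6C = -28.
Subtracting the second from the third: A - 12C = 44.
Solving: C = -4, A = -4, then B = 4.
Hence b_8 = -4·8 + 4 + (-4)·256 = -1052.

-1052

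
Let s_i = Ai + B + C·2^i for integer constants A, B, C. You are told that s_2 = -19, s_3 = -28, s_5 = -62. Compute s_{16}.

At i = 2, 3, 5: 2A + B + 4C = -19; 3A + B + 8C = -28; 5A + B + 32C = -62.
Subtracting the first from the second: A + 4C = -9.
Subtracting the second from the third: 2A + 24C = -34.
Solving: C = -1, A = -5, then B = -5.
Therefore s_{16} = -80 + (-5) + (-1)·65536 = -65621.

-65621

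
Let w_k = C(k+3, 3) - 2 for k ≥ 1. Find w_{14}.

C(17, 3) = 680, so w_{14} = 678.

678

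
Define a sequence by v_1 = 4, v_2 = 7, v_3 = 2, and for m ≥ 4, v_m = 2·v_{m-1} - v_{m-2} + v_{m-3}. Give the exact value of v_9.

Compute successive terms:
v_4 = 1;  v_5 = 7;  v_6 = 15;  v_7 = 24;  v_8 = 40;  v_9 = 71.

71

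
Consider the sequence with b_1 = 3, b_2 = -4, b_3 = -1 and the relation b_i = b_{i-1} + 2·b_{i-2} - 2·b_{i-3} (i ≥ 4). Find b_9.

Iterate the recurrence:
b_4 = -15  b_5 = -9  b_6 = -37  b_7 = -25  b_8 = -81  b_9 = -57.

-57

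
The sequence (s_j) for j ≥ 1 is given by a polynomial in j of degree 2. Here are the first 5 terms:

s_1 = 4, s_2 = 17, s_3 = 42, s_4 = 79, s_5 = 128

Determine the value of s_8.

347

1st diffs: 13, 25, 37, 49.
2nd diffs: 12, 12, 12 (constant).
So s_j = 6j^2 - 5j + 3.
Evaluating at j = 8 gives s_8 = 347.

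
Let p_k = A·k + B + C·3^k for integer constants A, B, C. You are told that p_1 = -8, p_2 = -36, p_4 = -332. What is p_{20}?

Write the equations: A + B + 3C = -8; 2A + B + 9C = -36; 4A + B + 81C = -332.
Subtracting the first from the second: A + 6C = -28.
Subtracting the second from the third: 2A + 72C = -296.
Solving: C = -4, A = -4, then B = 8.
Hence p_{20} = -4·20 + 8 + (-4)·3486784401 = -13947137676.

-13947137676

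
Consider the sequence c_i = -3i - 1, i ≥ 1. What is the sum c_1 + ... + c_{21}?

Over i = 1..21: Σi = 231.
Total = (-3)·231 + (-1)·21 = -714.

-714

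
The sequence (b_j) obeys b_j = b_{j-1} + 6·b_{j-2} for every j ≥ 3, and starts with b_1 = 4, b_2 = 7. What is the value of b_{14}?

4774777

Compute successive terms:
b_3 = 31;  b_4 = 73;  b_5 = 259;  …;  b_{11} = 178171;  b_{12} = 529393;  b_{13} = 1598419;  b_{14} = 4774777.
(Characteristic roots are 3 and -2.)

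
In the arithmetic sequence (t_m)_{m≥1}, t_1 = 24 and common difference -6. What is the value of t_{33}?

t_m = 24 + (m - 1)·(-6).
t_{33} = 24 + 32·(-6) = -168.

-168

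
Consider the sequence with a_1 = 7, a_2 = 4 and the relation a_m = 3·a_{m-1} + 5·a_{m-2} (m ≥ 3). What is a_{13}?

67636303

Iterate the recurrence:
a_3 = 47; a_4 = 161; a_5 = 718; …; a_{10} = 917749; a_{11} = 3847862; a_{12} = 16132331; a_{13} = 67636303.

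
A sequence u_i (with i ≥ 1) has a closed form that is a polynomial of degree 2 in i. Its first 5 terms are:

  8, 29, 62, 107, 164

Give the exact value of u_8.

407

1st diffs: 21, 33, 45, 57.
2nd diffs: 12, 12, 12 (constant).
Newton forward-difference form: u_i = 8 + 21·C(i-1,1) + 12·C(i-1,2).
At i = 8: i-1 = 7, so u_8 = 8 + 147 + 252 = 407.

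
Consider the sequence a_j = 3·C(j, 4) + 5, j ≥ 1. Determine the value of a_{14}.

3008

C(14, 4) = 1001, so a_{14} = 3008.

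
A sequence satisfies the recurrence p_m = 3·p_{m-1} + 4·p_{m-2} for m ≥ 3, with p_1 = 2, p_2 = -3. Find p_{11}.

-209713

Iterate the recurrence:
p_3 = -1; p_4 = -15; p_5 = -49; p_6 = -207; p_7 = -817; p_8 = -3279; p_9 = -13105; p_{10} = -52431; p_{11} = -209713.
(Characteristic roots are 4 and -1.)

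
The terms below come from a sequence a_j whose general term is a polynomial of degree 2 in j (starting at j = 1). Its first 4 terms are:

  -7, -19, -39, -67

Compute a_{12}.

-579

1st diffs: -12, -20, -28.
2nd diffs: -8, -8 (constant).
Newton forward-difference form: a_j = -7 + (-12)·C(j-1,1) + (-8)·C(j-1,2).
At j = 12: j-1 = 11, so a_{12} = -7 - 132 - 440 = -579.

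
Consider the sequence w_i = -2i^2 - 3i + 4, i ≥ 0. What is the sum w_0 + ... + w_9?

-665

Over i = 0..9: Σi = 45, Σi² = 285.
Total = (-2)·285 + (-3)·45 + (4)·10 = -665.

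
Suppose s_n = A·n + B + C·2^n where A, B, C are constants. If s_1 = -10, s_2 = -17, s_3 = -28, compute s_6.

-149

The three given values yield: A + B + 2C = -10; 2A + B + 4C = -17; 3A + B + 8C = -28.
Subtracting the first from the second: A + 2C = -7.
Subtracting the second from the third: A + 4C = -11.
Solving: C = -2, A = -3, then B = -3.
Therefore s_6 = -18 + (-3) + (-2)·64 = -149.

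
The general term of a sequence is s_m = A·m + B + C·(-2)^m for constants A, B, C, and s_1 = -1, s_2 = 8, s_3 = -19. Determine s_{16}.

131030

At m = 1, 2, 3: A + B - 2C = -1; 2A + B + 4C = 8; 3A + B - 8C = -19.
Subtracting the first from the second: A + 6C = 9.
Subtracting the second from the third: A - 12C = -27.
Solving: C = 2, A = -3, then B = 6.
Hence s_{16} = -3·16 + 6 + 2·65536 = 131030.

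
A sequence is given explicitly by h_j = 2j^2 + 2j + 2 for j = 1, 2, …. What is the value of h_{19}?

h_{19} = 2·19^2 + 2·19 + 2 = 762.

762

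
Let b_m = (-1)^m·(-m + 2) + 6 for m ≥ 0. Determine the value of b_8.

0

(-1)^8 = 1; -m + 2 at m=8 is -6; so b_8 = 0.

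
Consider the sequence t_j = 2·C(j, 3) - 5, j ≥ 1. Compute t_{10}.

235

C(10, 3) = 120, so t_{10} = 235.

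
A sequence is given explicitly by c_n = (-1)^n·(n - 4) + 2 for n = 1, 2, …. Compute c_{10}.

8

(-1)^10 = 1; n - 4 at n=10 is 6; so c_{10} = 8.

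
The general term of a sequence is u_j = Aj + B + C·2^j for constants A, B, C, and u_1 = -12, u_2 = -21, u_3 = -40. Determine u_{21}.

-10485742

Write the equations: A + B + 2C = -12; 2A + B + 4C = -21; 3A + B + 8C = -40.
Subtracting the first from the second: A + 2C = -9.
Subtracting the second from the third: A + 4C = -19.
Solving: C = -5, A = 1, then B = -3.
So u_j = 1·j + (-3) + (-5)·2^j; at j=21 this is -10485742.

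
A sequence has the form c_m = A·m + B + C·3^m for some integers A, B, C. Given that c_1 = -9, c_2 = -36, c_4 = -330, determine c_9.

At m = 1, 2, 4: A + B + 3C = -9; 2A + B + 9C = -36; 4A + B + 81C = -330.
Subtracting the first from the second: A + 6C = -27.
Subtracting the second from the third: 2A + 72C = -294.
Solving: C = -4, A = -3, then B = 6.
Hence c_9 = -3·9 + 6 + (-4)·19683 = -78753.

-78753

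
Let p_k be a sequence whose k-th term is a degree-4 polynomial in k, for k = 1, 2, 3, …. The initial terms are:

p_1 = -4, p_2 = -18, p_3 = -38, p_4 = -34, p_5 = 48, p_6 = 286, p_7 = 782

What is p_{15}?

1st diffs: -14, -20, 4, 82, 238, 496.
2nd diffs: -6, 24, 78, 156, 258.
3rd diffs: 30, 54, 78, 102.
4th diffs: 24, 24, 24 (constant).
So p_k = k^4 - 5k^3 + 2k^2 - 2.
Evaluating at k = 15 gives p_{15} = 34198.

34198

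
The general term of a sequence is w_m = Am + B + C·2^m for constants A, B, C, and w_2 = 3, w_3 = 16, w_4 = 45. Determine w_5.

The three given values yield: 2A + B + 4C = 3; 3A + B + 8C = 16; 4A + B + 16C = 45.
Subtracting the first from the second: A + 4C = 13.
Subtracting the second from the third: A + 8C = 29.
Solving: C = 4, A = -3, then B = -7.
So w_m = -3·m + (-7) + 4·2^m; at m=5 this is 106.

106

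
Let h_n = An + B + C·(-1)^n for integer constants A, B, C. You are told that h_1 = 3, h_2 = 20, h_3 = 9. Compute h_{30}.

104

Write the equations: A + B - C = 3; 2A + B + C = 20; 3A + B - C = 9.
Subtracting the first from the second: A + 2C = 17.
Subtracting the second from the third: A - 2C = -11.
Solving: C = 7, A = 3, then B = 7.
Therefore h_{30} = 90 + 7 + 7·1 = 104.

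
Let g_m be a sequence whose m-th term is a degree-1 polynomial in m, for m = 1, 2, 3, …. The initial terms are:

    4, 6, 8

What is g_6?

1st diffs: 2, 2 (constant).
So g_m = 2m + 2.
Evaluating at m = 6 gives g_6 = 14.

14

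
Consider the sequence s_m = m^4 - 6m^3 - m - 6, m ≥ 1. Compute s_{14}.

21932

s_{14} = 1·14^4 - 6·14^3 - 1·14 - 6 = 21932.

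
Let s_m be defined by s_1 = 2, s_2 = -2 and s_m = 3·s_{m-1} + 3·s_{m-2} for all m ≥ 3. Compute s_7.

Applying the relation repeatedly:
s_3 = 0;  s_4 = -6;  s_5 = -18;  s_6 = -72;  s_7 = -270.

-270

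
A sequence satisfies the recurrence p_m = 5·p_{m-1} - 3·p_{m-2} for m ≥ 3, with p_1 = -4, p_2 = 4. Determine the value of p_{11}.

Step forward from the initial values:
p_3 = 32  p_4 = 148  p_5 = 644  p_6 = 2776  p_7 = 11948  p_8 = 51412  p_9 = 221216  p_{10} = 951844  p_{11} = 4095572.

4095572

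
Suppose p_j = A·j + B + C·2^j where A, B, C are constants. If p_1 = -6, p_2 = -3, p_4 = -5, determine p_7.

Write the equations: A + B + 2C = -6; 2A + B + 4C = -3; 4A + B + 16C = -5.
Subtracting the first from the second: A + 2C = 3.
Subtracting the second from the third: 2A + 12C = -2.
Solving: C = -1, A = 5, then B = -9.
Therefore p_7 = 35 + (-9) + (-1)·128 = -102.

-102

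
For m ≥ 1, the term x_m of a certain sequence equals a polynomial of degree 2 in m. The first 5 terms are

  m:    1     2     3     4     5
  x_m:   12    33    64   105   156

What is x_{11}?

672

1st diffs: 21, 31, 41, 51.
2nd diffs: 10, 10, 10 (constant).
So x_m = 5m^2 + 6m + 1.
Evaluating at m = 11 gives x_{11} = 672.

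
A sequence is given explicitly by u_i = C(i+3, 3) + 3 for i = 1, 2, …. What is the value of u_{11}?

367

C(14, 3) = 364, so u_{11} = 367.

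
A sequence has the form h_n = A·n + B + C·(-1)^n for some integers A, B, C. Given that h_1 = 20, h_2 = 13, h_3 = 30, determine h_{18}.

93

The three given values yield: A + B - C = 20; 2A + B + C = 13; 3A + B - C = 30.
Subtracting the first from the second: A + 2C = -7.
Subtracting the second from the third: A - 2C = 17.
Solving: C = -6, A = 5, then B = 9.
Hence h_{18} = 5·18 + 9 + (-6)·1 = 93.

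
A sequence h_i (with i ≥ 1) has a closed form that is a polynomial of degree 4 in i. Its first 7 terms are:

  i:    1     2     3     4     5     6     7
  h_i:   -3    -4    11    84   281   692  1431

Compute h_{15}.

1st diffs: -1, 15, 73, 197, 411, 739.
2nd diffs: 16, 58, 124, 214, 328.
3rd diffs: 42, 66, 90, 114.
4th diffs: 24, 24, 24 (constant).
So h_i = i^4 - 3i^3 + i^2 + 2i - 4.
Evaluating at i = 15 gives h_{15} = 40751.

40751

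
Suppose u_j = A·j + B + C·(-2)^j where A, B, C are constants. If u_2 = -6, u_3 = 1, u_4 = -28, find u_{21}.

2097055

Plug in j = 2, 3, 4: 2A + B + 4C = -6; 3A + B - 8C = 1; 4A + B + 16C = -28.
Subtracting the first from the second: A - 12C = 7.
Subtracting the second from the third: A + 24C = -29.
Solving: C = -1, A = -5, then B = 8.
Therefore u_{21} = -105 + 8 + (-1)·(-2097152) = 2097055.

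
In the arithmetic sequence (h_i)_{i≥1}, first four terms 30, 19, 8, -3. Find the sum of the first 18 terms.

Common difference d = -11.
h_i = 30 + (i - 1)·(-11).
h_{18} = -157; S = 18·(30 + (-157))/2 = -1143.

-1143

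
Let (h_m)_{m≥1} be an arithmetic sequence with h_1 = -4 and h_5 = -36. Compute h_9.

Common difference d = (-36 - (-4)) / (5 - 1) = -8.
h_m = -4 + (m - 1)·(-8).
h_9 = -4 + 8·(-8) = -68.

-68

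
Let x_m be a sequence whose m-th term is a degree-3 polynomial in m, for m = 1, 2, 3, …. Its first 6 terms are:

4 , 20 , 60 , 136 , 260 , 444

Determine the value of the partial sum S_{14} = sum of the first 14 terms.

1st diffs: 16, 40, 76, 124, 184.
2nd diffs: 24, 36, 48, 60.
3rd diffs: 12, 12, 12 (constant).
Newton forward-difference form: x_m = 4 + 16·C(m-1,1) + 24·C(m-1,2) + 12·C(m-1,3).
Continuing: …, 700, 1040, 1476, 2020, …, x_{14} = 5516.
Summing m = 1..14 (14 terms) gives 22260.

22260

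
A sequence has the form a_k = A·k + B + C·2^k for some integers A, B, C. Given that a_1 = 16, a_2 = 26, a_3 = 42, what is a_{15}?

98370

Write the equations: A + B + 2C = 16; 2A + B + 4C = 26; 3A + B + 8C = 42.
Subtracting the first from the second: A + 2C = 10.
Subtracting the second from the third: A + 4C = 16.
Solving: C = 3, A = 4, then B = 6.
Hence a_{15} = 4·15 + 6 + 3·32768 = 98370.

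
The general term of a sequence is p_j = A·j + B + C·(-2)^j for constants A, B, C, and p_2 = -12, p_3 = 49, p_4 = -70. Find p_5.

171

Write the equations: 2A + B + 4C = -12; 3A + B - 8C = 49; 4A + B + 16C = -70.
Subtracting the first from the second: A - 12C = 61.
Subtracting the second from the third: A + 24C = -119.
Solving: C = -5, A = 1, then B = 6.
Hence p_5 = 1·5 + 6 + (-5)·(-32) = 171.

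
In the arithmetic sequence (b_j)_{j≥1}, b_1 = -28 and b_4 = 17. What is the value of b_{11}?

122

Common difference d = (17 - (-28)) / (4 - 1) = 15.
b_j = -28 + (j - 1)·15.
b_{11} = -28 + 10·15 = 122.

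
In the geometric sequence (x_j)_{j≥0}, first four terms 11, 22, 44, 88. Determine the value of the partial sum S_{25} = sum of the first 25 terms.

Common ratio r = 2.
x_j = 11·2^(j-0).
S = 11·(2^25 - 1)/(2 - 1) = 11·(33554432 - 1)/(1) = 369098741.

369098741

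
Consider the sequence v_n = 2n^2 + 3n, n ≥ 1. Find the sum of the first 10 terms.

Over n = 1..10: Σn = 55, Σn² = 385.
Total = (2)·385 + (3)·55 = 935.

935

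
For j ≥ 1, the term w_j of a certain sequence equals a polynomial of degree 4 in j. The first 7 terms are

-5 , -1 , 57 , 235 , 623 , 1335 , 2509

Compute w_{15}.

1st diffs: 4, 58, 178, 388, 712, 1174.
2nd diffs: 54, 120, 210, 324, 462.
3rd diffs: 66, 90, 114, 138.
4th diffs: 24, 24, 24 (constant).
Newton forward-difference form: w_j = -5 + 4·C(j-1,1) + 54·C(j-1,2) + 66·C(j-1,3) + 24·C(j-1,4).
At j = 15: j-1 = 14, so w_{15} = -5 + 56 + 4914 + 24024 + 24024 = 53013.

53013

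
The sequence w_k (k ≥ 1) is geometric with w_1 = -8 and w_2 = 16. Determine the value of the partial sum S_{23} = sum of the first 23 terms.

Common ratio r = -2.
w_k = (-8)·(-2)^(k-1).
S = (-8)·((-2)^23 - 1)/(-2 - 1) = (-8)·(-8388608 - 1)/(-3) = -22369624.

-22369624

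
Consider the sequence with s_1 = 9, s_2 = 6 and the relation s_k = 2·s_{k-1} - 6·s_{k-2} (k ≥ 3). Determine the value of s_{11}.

43104

Step forward from the initial values:
s_3 = -42;  s_4 = -120;  s_5 = 12;  s_6 = 744;  s_7 = 1416;  s_8 = -1632;  s_9 = -11760;  s_{10} = -13728;  s_{11} = 43104.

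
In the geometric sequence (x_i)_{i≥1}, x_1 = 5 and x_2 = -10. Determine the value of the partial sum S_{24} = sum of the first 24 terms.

Common ratio r = -2.
x_i = 5·(-2)^(i-1).
S = 5·((-2)^24 - 1)/(-2 - 1) = 5·(16777216 - 1)/(-3) = -27962025.

-27962025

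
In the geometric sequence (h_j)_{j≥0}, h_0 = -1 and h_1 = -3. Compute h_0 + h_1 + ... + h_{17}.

Common ratio r = 3.
h_j = (-1)·3^(j-0).
S = (-1)·(3^18 - 1)/(3 - 1) = (-1)·(387420489 - 1)/(2) = -193710244.

-193710244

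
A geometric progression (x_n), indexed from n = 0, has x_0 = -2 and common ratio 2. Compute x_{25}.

x_n = (-2)·2^(n-0).
x_{25} = (-2)·2^25 = -67108864.

-67108864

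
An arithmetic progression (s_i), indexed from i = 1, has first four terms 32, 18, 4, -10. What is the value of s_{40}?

-514

Common difference d = -14.
s_i = 32 + (i - 1)·(-14).
s_{40} = 32 + 39·(-14) = -514.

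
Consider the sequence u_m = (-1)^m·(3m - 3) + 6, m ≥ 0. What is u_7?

(-1)^7 = -1; 3m - 3 at m=7 is 18; so u_7 = -12.

-12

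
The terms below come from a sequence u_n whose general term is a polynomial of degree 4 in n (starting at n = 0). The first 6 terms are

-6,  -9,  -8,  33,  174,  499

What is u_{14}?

37444

1st diffs: -3, 1, 41, 141, 325.
2nd diffs: 4, 40, 100, 184.
3rd diffs: 36, 60, 84.
4th diffs: 24, 24 (constant).
So u_n = n^4 - 5n^2 + n - 6.
Evaluating at n = 14 gives u_{14} = 37444.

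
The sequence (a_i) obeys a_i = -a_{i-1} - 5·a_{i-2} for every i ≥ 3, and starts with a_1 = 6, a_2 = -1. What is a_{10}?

-8086

Applying the relation repeatedly:
a_3 = -29, a_4 = 34, a_5 = 111, a_6 = -281, a_7 = -274, a_8 = 1679, a_9 = -309, a_{10} = -8086.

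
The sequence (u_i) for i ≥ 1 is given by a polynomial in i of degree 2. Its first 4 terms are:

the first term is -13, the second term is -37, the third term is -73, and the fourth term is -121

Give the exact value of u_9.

1st diffs: -24, -36, -48.
2nd diffs: -12, -12 (constant).
So u_i = -6i^2 - 6i - 1.
Evaluating at i = 9 gives u_9 = -541.

-541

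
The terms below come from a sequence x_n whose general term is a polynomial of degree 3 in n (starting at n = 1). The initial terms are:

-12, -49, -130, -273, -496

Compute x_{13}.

1st diffs: -37, -81, -143, -223.
2nd diffs: -44, -62, -80.
3rd diffs: -18, -18 (constant).
Newton forward-difference form: x_n = -12 + (-37)·C(n-1,1) + (-44)·C(n-1,2) + (-18)·C(n-1,3).
At n = 13: n-1 = 12, so x_{13} = -12 - 444 - 2904 - 3960 = -7320.

-7320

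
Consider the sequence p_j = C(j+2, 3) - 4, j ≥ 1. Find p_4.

C(6, 3) = 20, so p_4 = 16.

16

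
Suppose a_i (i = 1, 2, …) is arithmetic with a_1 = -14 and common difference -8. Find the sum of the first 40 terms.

-6800

a_i = -14 + (i - 1)·(-8).
a_{40} = -326; S = 40·(-14 + (-326))/2 = -6800.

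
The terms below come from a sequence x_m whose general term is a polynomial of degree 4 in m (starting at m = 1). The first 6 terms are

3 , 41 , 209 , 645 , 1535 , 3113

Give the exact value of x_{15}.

110645

1st diffs: 38, 168, 436, 890, 1578.
2nd diffs: 130, 268, 454, 688.
3rd diffs: 138, 186, 234.
4th diffs: 48, 48 (constant).
Newton forward-difference form: x_m = 3 + 38·C(m-1,1) + 130·C(m-1,2) + 138·C(m-1,3) + 48·C(m-1,4).
At m = 15: m-1 = 14, so x_{15} = 3 + 532 + 11830 + 50232 + 48048 = 110645.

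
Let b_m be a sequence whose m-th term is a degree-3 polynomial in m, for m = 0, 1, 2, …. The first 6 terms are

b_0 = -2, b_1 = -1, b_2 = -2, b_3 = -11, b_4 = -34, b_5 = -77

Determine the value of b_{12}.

-1442

1st diffs: 1, -1, -9, -23, -43.
2nd diffs: -2, -8, -14, -20.
3rd diffs: -6, -6, -6 (constant).
Newton forward-difference form: b_m = -2 + 1·C(m,1) + (-2)·C(m,2) + (-6)·C(m,3).
At m = 12: m = 12, so b_{12} = -2 + 12 - 132 - 1320 = -1442.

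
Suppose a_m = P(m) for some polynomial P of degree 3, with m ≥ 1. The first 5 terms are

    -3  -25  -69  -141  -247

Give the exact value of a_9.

1st diffs: -22, -44, -72, -106.
2nd diffs: -22, -28, -34.
3rd diffs: -6, -6 (constant).
Newton forward-difference form: a_m = -3 + (-22)·C(m-1,1) + (-22)·C(m-1,2) + (-6)·C(m-1,3).
At m = 9: m-1 = 8, so a_9 = -3 - 176 - 616 - 336 = -1131.

-1131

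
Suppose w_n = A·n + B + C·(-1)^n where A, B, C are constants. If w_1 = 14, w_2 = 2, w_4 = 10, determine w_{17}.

78

Write the equations: A + B - C = 14; 2A + B + C = 2; 4A + B + C = 10.
Subtracting the first from the second: A + 2C = -12.
Subtracting the second from the third: 2A = 8.
Solving: C = -8, A = 4, then B = 2.
Hence w_{17} = 4·17 + 2 + (-8)·(-1) = 78.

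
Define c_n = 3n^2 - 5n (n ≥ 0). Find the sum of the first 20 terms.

6460

Over n = 0..19: Σn = 190, Σn² = 2470.
Total = (3)·2470 + (-5)·190 = 6460.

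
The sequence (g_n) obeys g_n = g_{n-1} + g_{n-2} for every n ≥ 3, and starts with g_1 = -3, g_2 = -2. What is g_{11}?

g_3 = -5; g_4 = -7; g_5 = -12; g_6 = -19; g_7 = -31; g_8 = -50; g_9 = -81; g_{10} = -131; g_{11} = -212.

-212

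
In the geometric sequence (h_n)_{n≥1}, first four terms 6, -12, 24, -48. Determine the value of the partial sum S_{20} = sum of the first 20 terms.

-2097150

Common ratio r = -2.
h_n = 6·(-2)^(n-1).
S = 6·((-2)^20 - 1)/(-2 - 1) = 6·(1048576 - 1)/(-3) = -2097150.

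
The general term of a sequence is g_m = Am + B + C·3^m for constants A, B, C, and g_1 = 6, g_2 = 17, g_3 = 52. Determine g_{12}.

1062871

At m = 1, 2, 3: A + B + 3C = 6; 2A + B + 9C = 17; 3A + B + 27C = 52.
Subtracting the first from the second: A + 6C = 11.
Subtracting the second from the third: A + 18C = 35.
Solving: C = 2, A = -1, then B = 1.
So g_m = -1·m + 1 + 2·3^m; at m=12 this is 1062871.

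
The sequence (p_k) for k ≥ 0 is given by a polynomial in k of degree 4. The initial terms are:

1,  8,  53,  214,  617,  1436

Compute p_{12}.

43513

1st diffs: 7, 45, 161, 403, 819.
2nd diffs: 38, 116, 242, 416.
3rd diffs: 78, 126, 174.
4th diffs: 48, 48 (constant).
So p_k = 2k^4 + k^3 + 2k^2 + 2k + 1.
Evaluating at k = 12 gives p_{12} = 43513.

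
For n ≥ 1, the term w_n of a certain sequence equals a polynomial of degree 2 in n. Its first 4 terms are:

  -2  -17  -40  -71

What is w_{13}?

1st diffs: -15, -23, -31.
2nd diffs: -8, -8 (constant).
Newton forward-difference form: w_n = -2 + (-15)·C(n-1,1) + (-8)·C(n-1,2).
At n = 13: n-1 = 12, so w_{13} = -2 - 180 - 528 = -710.

-710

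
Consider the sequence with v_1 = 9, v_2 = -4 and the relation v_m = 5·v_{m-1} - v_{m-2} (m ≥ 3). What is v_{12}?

Compute successive terms:
v_3 = -29, v_4 = -141, v_5 = -676, v_6 = -3239, v_7 = -15519, v_8 = -74356, v_9 = -356261, v_{10} = -1706949, v_{11} = -8178484, v_{12} = -39185471.

-39185471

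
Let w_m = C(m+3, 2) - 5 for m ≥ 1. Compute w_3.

C(6, 2) = 15, so w_3 = 10.

10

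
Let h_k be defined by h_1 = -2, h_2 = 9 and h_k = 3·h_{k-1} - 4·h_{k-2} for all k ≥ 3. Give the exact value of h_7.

-493

Step forward from the initial values:
h_3 = 35;  h_4 = 69;  h_5 = 67;  h_6 = -75;  h_7 = -493.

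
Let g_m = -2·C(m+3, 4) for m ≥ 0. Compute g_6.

C(9, 4) = 126, so g_6 = -252.

-252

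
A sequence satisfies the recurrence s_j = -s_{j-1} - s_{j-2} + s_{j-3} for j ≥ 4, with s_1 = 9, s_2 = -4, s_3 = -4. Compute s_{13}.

Compute successive terms:
s_4 = 17  s_5 = -17  s_6 = -4  s_7 = 38  s_8 = -51  s_9 = 9  s_{10} = 80  s_{11} = -140  s_{12} = 69  s_{13} = 151.

151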